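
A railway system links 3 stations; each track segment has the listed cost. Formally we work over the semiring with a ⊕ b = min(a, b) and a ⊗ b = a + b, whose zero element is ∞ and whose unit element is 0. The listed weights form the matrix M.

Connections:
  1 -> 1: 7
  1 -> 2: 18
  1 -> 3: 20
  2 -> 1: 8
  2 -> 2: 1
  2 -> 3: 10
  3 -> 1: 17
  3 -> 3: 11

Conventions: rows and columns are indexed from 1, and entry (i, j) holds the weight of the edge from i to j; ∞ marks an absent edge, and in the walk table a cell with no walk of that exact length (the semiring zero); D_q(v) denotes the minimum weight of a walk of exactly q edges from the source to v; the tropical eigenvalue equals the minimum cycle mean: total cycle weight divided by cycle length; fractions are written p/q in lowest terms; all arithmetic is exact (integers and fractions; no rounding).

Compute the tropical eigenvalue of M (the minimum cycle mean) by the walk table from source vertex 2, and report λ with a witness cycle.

q=0: [∞, 0, ∞]
q=1: [8, 1, 10]
q=2: [9, 2, 11]
q=3: [10, 3, 12]
Optimal cycle mean attained by: cycle 2->2, total 1, length 1.
Answer: λ = 1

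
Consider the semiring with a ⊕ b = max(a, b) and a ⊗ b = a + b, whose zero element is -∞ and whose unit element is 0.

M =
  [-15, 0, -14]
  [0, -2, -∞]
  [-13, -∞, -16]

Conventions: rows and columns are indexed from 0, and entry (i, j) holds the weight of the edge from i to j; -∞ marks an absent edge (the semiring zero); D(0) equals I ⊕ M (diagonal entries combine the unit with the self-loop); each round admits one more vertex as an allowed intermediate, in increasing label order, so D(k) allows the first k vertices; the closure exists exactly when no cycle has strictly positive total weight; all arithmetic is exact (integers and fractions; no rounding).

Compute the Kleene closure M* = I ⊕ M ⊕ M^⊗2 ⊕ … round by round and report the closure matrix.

D(0):
  [0, 0, -14]
  [0, 0, -∞]
  [-13, -∞, 0]
D(1):
  [0, 0, -14]
  [0, 0, -14]
  [-13, -13, 0]
D(2):
  [0, 0, -14]
  [0, 0, -14]
  [-13, -13, 0]
D(3):
  [0, 0, -14]
  [0, 0, -14]
  [-13, -13, 0]
Answer: M* = [[0, 0, -14], [0, 0, -14], [-13, -13, 0]]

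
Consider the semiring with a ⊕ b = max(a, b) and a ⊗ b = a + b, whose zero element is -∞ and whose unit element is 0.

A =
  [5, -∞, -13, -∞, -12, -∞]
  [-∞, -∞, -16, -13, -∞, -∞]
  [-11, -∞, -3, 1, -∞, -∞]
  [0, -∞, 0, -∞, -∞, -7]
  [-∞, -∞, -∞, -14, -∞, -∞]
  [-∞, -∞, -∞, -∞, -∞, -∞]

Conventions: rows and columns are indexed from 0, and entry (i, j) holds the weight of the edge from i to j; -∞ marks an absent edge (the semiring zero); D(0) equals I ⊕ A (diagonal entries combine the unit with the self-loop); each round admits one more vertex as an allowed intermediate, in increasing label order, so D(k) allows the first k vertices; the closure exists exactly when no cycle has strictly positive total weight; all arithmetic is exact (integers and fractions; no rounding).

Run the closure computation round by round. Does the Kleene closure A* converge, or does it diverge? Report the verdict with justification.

Detection: at round 0, diagonal entry (0, 0) turns strictly positive.
Key observation: the cycle 0->0 has total weight 5, which is strictly positive.
Answer: DIVERGES — positive cycle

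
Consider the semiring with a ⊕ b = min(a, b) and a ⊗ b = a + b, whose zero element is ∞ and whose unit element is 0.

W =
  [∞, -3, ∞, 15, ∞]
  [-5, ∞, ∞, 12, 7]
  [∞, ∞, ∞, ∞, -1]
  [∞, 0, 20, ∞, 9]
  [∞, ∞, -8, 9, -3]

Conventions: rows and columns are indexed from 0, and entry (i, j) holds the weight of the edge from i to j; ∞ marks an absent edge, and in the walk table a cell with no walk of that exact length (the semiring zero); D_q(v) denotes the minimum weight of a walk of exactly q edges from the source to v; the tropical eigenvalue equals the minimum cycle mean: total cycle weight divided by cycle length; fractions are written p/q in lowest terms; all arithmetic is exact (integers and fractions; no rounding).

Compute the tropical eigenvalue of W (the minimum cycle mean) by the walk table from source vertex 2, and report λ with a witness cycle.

q=0: [∞, ∞, 0, ∞, ∞]
q=1: [∞, ∞, ∞, ∞, -1]
q=2: [∞, ∞, -9, 8, -4]
q=3: [∞, 8, -12, 5, -10]
q=4: [3, 5, -18, -1, -13]
q=5: [0, -1, -21, -4, -19]
Optimal cycle mean attained by: cycle 2->4->2, total (-1) + (-8), length 2.
Answer: λ = -9/2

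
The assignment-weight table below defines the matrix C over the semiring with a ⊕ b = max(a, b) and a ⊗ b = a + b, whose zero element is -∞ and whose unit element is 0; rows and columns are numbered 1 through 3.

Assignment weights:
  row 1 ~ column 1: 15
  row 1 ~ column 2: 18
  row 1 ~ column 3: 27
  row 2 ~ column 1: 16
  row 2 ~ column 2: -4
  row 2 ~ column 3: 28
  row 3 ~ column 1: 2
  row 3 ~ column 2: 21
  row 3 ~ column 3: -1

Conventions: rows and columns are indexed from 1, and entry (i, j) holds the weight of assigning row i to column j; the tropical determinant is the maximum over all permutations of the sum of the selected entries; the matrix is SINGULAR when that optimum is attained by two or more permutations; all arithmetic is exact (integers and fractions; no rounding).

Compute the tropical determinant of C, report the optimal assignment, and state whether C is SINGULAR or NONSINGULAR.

σ = (1, 2, 3): 15 + (-4) + (-1) = 10
σ = (1, 3, 2): 15 + 28 + 21 = 64
σ = (2, 1, 3): 18 + 16 + (-1) = 33
σ = (2, 3, 1): 18 + 28 + 2 = 48
σ = (3, 1, 2): 27 + 16 + 21 = 64
σ = (3, 2, 1): 27 + (-4) + 2 = 25
Optimal value attained by: σ = (1, 3, 2).
Answer: det⊕(C) = 64; verdict: SINGULAR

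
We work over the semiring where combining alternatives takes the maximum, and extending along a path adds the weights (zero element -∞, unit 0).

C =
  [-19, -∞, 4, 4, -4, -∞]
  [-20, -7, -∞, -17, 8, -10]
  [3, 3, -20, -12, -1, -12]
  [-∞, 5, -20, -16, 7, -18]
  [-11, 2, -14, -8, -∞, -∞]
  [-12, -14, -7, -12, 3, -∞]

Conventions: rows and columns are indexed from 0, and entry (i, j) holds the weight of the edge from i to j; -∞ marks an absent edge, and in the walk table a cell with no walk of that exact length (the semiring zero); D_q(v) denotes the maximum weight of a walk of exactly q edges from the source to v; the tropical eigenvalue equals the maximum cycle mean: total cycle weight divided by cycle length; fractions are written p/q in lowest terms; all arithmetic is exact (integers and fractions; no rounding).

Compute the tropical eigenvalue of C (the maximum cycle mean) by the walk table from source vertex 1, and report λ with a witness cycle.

q=0: [-∞, 0, -∞, -∞, -∞, -∞]
q=1: [-20, -7, -∞, -17, 8, -10]
q=2: [-3, 10, -6, 0, 1, -17]
q=3: [-3, 5, 1, 1, 18, 0]
q=4: [7, 20, 4, 10, 13, -5]
q=5: [7, 15, 11, 11, 28, 10]
q=6: [17, 30, 14, 20, 23, 5]
Optimal cycle mean attained by: cycle 1->4->1, total 8 + 2, length 2.
Answer: λ = 5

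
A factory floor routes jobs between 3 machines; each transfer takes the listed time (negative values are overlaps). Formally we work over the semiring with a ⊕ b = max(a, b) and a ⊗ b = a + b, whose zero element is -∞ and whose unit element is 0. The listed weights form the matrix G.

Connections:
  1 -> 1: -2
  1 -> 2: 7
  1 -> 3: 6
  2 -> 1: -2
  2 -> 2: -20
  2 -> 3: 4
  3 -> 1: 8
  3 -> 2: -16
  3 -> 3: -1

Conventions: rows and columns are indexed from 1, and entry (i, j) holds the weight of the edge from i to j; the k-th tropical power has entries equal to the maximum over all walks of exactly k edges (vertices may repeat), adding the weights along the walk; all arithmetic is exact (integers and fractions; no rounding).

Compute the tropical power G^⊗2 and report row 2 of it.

G^⊗2:
  [14, 5, 11]
  [12, 5, 4]
  [7, 15, 14]
Answer: row 2 of G^⊗2 = [12, 5, 4]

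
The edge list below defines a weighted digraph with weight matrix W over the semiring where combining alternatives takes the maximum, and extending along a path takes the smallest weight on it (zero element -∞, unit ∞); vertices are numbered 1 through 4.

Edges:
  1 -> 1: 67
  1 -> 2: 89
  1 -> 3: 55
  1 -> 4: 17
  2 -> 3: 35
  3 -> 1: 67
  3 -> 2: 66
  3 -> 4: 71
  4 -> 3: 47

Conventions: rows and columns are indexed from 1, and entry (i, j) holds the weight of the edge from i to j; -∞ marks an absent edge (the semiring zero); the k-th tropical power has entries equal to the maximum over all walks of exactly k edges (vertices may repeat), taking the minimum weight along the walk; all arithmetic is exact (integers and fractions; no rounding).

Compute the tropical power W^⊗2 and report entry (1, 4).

W^⊗2:
  [67, 67, 55, 55]
  [35, 35, -∞, 35]
  [67, 67, 55, 17]
  [47, 47, -∞, 47]
Key observation: the optimum is the walk 1->3->4, with weight 55 min 71 = 55.
Optimal value attained by: walk 1->3->4.
Answer: (W^⊗2)[1][4] = 55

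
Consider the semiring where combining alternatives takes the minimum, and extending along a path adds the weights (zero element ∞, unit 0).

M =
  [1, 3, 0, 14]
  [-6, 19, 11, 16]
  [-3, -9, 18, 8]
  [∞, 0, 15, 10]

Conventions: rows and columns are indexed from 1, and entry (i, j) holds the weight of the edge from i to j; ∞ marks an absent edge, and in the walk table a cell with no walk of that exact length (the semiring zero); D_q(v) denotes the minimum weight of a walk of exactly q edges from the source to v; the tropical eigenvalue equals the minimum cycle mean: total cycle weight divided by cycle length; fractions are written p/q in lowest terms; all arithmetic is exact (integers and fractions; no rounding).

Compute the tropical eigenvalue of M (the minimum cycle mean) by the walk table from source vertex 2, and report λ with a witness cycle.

q=0: [∞, 0, ∞, ∞]
q=1: [-6, 19, 11, 16]
q=2: [-5, -3, -6, 8]
q=3: [-9, -15, -5, 2]
q=4: [-21, -14, -9, 1]
Optimal cycle mean attained by: cycle 1->3->2->1, total 0 + (-9) + (-6), length 3.
Answer: λ = -5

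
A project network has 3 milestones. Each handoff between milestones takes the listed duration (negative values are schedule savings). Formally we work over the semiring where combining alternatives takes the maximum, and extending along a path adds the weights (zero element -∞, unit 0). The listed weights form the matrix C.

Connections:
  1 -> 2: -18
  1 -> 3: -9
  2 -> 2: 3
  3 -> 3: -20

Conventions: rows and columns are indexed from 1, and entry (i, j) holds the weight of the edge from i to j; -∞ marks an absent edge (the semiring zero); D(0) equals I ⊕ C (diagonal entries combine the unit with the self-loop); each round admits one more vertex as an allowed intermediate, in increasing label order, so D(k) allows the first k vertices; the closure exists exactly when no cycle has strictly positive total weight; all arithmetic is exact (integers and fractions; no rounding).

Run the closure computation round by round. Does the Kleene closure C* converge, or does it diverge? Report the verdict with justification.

Detection: at round 0, diagonal entry (2, 2) turns strictly positive.
Key observation: the cycle 2->2 has total weight 3, which is strictly positive.
Answer: DIVERGES — positive cycle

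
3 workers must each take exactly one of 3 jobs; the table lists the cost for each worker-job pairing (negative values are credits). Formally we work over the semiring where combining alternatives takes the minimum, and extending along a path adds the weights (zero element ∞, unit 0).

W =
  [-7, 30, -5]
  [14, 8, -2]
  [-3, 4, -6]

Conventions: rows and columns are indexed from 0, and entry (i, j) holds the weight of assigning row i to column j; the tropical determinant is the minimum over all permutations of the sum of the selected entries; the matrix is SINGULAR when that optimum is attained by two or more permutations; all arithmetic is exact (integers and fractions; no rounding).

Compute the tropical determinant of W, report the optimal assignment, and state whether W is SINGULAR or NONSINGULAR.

σ = (0, 1, 2): (-7) + 8 + (-6) = -5
σ = (0, 2, 1): (-7) + (-2) + 4 = -5
σ = (1, 0, 2): 30 + 14 + (-6) = 38
σ = (1, 2, 0): 30 + (-2) + (-3) = 25
σ = (2, 0, 1): (-5) + 14 + 4 = 13
σ = (2, 1, 0): (-5) + 8 + (-3) = 0
Optimal value attained by: σ = (0, 1, 2).
Answer: det⊕(W) = -5; verdict: SINGULAR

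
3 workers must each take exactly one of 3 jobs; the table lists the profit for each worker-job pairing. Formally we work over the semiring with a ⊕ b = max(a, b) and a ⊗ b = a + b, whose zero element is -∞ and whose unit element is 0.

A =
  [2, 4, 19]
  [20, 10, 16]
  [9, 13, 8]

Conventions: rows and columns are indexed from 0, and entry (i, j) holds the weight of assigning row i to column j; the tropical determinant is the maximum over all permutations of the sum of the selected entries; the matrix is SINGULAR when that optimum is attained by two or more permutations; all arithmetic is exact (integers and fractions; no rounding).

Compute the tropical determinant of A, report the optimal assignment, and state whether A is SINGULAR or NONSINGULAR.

σ = (0, 1, 2): 2 + 10 + 8 = 20
σ = (0, 2, 1): 2 + 16 + 13 = 31
σ = (1, 0, 2): 4 + 20 + 8 = 32
σ = (1, 2, 0): 4 + 16 + 9 = 29
σ = (2, 0, 1): 19 + 20 + 13 = 52
σ = (2, 1, 0): 19 + 10 + 9 = 38
Optimal value attained by: σ = (2, 0, 1).
Answer: det⊕(A) = 52; verdict: NONSINGULAR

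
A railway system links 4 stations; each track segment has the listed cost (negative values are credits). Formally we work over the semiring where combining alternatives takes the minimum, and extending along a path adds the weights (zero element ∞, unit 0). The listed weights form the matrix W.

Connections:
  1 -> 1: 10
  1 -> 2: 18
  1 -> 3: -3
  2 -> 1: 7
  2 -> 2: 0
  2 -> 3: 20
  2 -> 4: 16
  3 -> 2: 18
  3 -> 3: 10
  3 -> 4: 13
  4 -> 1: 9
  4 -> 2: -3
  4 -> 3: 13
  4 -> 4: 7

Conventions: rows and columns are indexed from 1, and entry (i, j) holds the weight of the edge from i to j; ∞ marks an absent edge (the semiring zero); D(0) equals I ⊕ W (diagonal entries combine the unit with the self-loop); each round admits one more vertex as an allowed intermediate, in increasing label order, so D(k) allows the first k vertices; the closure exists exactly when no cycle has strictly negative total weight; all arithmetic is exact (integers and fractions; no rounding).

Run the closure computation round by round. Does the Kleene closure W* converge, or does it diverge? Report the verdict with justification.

D(0):
  [0, 18, -3, ∞]
  [7, 0, 20, 16]
  [∞, 18, 0, 13]
  [9, -3, 13, 0]
D(1):
  [0, 18, -3, ∞]
  [7, 0, 4, 16]
  [∞, 18, 0, 13]
  [9, -3, 6, 0]
D(2):
  [0, 18, -3, 34]
  [7, 0, 4, 16]
  [25, 18, 0, 13]
  [4, -3, 1, 0]
D(3):
  [0, 15, -3, 10]
  [7, 0, 4, 16]
  [25, 18, 0, 13]
  [4, -3, 1, 0]
D(4):
  [0, 7, -3, 10]
  [7, 0, 4, 16]
  [17, 10, 0, 13]
  [4, -3, 1, 0]
Key observation: every diagonal entry stays at the unit through all rounds, so no improving cycle exists.
Answer: CONVERGES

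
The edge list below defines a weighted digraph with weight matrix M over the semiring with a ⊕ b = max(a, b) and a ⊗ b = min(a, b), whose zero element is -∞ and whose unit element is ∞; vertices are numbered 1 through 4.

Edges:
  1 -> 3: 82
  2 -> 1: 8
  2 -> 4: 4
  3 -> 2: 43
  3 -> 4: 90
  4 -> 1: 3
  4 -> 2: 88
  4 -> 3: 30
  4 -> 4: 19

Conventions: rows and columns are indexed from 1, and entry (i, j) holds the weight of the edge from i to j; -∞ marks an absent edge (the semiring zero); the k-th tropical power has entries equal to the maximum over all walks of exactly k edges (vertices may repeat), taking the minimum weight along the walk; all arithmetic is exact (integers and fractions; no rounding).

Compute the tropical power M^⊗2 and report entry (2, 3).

M^⊗2:
  [-∞, 43, -∞, 82]
  [3, 4, 8, 4]
  [8, 88, 30, 19]
  [8, 30, 19, 30]
Key observation: the optimum is the walk 2->1->3, with weight 8 min 82 = 8.
Optimal value attained by: walk 2->1->3.
Answer: (M^⊗2)[2][3] = 8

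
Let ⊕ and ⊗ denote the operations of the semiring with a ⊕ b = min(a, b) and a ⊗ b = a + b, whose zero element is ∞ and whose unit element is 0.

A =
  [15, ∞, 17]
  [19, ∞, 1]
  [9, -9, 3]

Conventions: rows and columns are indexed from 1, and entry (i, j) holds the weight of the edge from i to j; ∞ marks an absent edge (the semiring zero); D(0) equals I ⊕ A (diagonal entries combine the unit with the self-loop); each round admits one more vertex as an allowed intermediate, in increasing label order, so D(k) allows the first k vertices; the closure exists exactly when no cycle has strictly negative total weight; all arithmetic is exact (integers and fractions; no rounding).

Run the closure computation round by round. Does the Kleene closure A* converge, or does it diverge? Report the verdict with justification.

D(0):
  [0, ∞, 17]
  [19, 0, 1]
  [9, -9, 0]
D(1):
  [0, ∞, 17]
  [19, 0, 1]
  [9, -9, 0]
Detection: at round 2, diagonal entry (3, 3) turns strictly negative.
Key observation: the cycle 3->2->3 has total weight (-9) + 1, which is strictly negative.
Answer: DIVERGES — negative cycle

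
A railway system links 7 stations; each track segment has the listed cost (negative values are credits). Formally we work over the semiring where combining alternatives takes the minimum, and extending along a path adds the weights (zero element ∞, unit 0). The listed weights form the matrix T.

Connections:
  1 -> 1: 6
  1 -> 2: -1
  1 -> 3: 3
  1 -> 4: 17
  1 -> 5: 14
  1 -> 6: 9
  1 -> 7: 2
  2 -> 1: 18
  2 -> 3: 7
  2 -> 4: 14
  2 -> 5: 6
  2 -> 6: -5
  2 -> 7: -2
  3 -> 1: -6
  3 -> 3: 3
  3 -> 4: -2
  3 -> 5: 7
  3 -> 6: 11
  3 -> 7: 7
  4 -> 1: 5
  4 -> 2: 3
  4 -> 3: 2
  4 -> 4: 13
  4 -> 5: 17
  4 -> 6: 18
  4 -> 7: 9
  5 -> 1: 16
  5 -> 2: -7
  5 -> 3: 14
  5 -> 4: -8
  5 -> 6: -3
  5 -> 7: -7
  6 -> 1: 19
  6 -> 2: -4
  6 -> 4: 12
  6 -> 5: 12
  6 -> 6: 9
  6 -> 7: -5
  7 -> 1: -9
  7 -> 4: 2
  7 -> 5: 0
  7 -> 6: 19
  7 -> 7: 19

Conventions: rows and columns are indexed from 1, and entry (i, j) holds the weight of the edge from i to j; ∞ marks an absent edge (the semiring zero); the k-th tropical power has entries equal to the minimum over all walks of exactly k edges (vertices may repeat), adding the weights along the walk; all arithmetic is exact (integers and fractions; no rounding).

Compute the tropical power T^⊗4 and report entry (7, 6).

T^⊗2:
  [-7, 5, 6, 1, 2, -6, -3]
  [-11, -9, 10, -2, -2, 3, -10]
  [-3, -7, -3, -1, 7, 3, -4]
  [-4, 4, 5, 0, 9, -2, 1]
  [-16, -7, -6, -5, -7, -12, -9]
  [-14, 5, 3, -3, -5, -9, -6]
  [-3, -10, -6, -8, 5, -3, -7]
T^⊗3:
  [-12, -10, -4, -6, -3, -1, -11]
  [-19, -12, -8, -10, -10, -14, -11]
  [-13, -4, 0, -5, -4, -12, -9]
  [-8, -6, -1, 1, 1, -1, -7]
  [-18, -17, -13, -15, -9, -12, -17]
  [-15, -15, -11, -13, -6, -8, -14]
  [-16, -7, -6, -8, -7, -15, -12]
T^⊗4:
  [-20, -13, -9, -11, -11, -15, -12]
  [-20, -20, -16, -18, -11, -17, -19]
  [-18, -16, -10, -12, -9, -9, -17]
  [-16, -9, -5, -7, -7, -11, -8]
  [-26, -19, -15, -17, -17, -22, -19]
  [-23, -16, -12, -14, -14, -20, -17]
  [-21, -19, -13, -15, -12, -12, -20]
Key observation: the optimum is the walk 7->5->6->2->6, with weight 0 + (-3) + (-4) + (-5) = -12.
Optimal value attained by: walk 7->5->6->2->6.
Answer: (T^⊗4)[7][6] = -12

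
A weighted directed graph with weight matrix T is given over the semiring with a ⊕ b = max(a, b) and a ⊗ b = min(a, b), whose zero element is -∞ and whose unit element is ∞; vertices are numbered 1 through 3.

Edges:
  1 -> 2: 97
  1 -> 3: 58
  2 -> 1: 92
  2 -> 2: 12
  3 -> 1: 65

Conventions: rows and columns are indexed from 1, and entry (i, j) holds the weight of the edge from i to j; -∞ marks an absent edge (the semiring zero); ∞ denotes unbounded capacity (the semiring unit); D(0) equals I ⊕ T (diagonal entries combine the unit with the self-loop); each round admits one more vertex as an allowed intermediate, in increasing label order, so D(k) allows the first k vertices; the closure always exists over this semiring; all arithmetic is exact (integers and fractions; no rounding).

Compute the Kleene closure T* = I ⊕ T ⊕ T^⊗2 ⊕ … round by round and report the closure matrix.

D(0):
  [∞, 97, 58]
  [92, ∞, -∞]
  [65, -∞, ∞]
D(1):
  [∞, 97, 58]
  [92, ∞, 58]
  [65, 65, ∞]
D(2):
  [∞, 97, 58]
  [92, ∞, 58]
  [65, 65, ∞]
D(3):
  [∞, 97, 58]
  [92, ∞, 58]
  [65, 65, ∞]
Answer: T* = [[∞, 97, 58], [92, ∞, 58], [65, 65, ∞]]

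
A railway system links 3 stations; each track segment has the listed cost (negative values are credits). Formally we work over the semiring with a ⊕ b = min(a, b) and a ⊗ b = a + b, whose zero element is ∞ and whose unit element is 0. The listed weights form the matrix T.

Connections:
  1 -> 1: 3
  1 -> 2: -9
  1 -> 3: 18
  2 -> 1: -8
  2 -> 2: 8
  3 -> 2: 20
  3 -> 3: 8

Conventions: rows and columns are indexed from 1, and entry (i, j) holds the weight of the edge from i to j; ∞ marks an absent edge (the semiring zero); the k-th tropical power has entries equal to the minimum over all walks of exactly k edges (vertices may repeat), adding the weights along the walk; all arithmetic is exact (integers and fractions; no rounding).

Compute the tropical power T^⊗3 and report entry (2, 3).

T^⊗2:
  [-17, -6, 21]
  [-5, -17, 10]
  [12, 28, 16]
T^⊗3:
  [-14, -26, 1]
  [-25, -14, 13]
  [15, 3, 24]
Key observation: the optimum is the walk 2->1->1->3, with weight (-8) + 3 + 18 = 13.
Optimal value attained by: walk 2->1->1->3.
Answer: (T^⊗3)[2][3] = 13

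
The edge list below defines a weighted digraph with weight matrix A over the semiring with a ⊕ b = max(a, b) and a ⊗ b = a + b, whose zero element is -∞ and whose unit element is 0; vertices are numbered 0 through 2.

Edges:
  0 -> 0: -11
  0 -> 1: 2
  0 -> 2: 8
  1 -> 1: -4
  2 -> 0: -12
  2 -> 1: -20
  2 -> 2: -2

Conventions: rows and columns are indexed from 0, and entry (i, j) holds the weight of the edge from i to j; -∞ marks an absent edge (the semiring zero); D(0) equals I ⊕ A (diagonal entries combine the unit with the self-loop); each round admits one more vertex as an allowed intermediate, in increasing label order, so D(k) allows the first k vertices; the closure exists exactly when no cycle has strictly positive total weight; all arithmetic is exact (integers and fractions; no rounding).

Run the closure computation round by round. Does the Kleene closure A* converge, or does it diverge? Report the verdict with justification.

D(0):
  [0, 2, 8]
  [-∞, 0, -∞]
  [-12, -20, 0]
D(1):
  [0, 2, 8]
  [-∞, 0, -∞]
  [-12, -10, 0]
D(2):
  [0, 2, 8]
  [-∞, 0, -∞]
  [-12, -10, 0]
D(3):
  [0, 2, 8]
  [-∞, 0, -∞]
  [-12, -10, 0]
Key observation: every diagonal entry stays at the unit through all rounds, so no improving cycle exists.
Answer: CONVERGES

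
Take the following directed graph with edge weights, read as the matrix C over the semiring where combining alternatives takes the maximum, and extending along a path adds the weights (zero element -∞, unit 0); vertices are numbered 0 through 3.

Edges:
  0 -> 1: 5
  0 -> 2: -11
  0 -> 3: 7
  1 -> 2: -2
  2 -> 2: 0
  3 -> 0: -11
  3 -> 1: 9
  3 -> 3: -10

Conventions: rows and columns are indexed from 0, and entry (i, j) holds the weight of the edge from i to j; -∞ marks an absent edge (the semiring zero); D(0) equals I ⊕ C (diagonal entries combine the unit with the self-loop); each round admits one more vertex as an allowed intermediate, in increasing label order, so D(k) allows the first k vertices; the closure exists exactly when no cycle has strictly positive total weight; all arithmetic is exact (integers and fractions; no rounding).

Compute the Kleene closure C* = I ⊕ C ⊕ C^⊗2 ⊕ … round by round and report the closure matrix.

D(0):
  [0, 5, -11, 7]
  [-∞, 0, -2, -∞]
  [-∞, -∞, 0, -∞]
  [-11, 9, -∞, 0]
D(1):
  [0, 5, -11, 7]
  [-∞, 0, -2, -∞]
  [-∞, -∞, 0, -∞]
  [-11, 9, -22, 0]
D(2):
  [0, 5, 3, 7]
  [-∞, 0, -2, -∞]
  [-∞, -∞, 0, -∞]
  [-11, 9, 7, 0]
D(3):
  [0, 5, 3, 7]
  [-∞, 0, -2, -∞]
  [-∞, -∞, 0, -∞]
  [-11, 9, 7, 0]
D(4):
  [0, 16, 14, 7]
  [-∞, 0, -2, -∞]
  [-∞, -∞, 0, -∞]
  [-11, 9, 7, 0]
Answer: C* = [[0, 16, 14, 7], [-∞, 0, -2, -∞], [-∞, -∞, 0, -∞], [-11, 9, 7, 0]]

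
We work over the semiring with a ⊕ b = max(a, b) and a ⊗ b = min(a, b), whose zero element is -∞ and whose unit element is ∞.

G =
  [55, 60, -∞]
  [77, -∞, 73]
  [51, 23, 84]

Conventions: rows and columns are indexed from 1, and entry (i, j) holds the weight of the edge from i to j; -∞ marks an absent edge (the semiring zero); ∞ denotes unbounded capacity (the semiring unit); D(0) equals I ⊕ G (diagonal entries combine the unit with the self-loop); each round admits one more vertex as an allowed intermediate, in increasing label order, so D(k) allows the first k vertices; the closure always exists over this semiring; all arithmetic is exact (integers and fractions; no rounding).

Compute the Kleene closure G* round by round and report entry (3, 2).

D(0):
  [∞, 60, -∞]
  [77, ∞, 73]
  [51, 23, ∞]
D(1):
  [∞, 60, -∞]
  [77, ∞, 73]
  [51, 51, ∞]
D(2):
  [∞, 60, 60]
  [77, ∞, 73]
  [51, 51, ∞]
D(3):
  [∞, 60, 60]
  [77, ∞, 73]
  [51, 51, ∞]
Answer: G*[3][2] = 51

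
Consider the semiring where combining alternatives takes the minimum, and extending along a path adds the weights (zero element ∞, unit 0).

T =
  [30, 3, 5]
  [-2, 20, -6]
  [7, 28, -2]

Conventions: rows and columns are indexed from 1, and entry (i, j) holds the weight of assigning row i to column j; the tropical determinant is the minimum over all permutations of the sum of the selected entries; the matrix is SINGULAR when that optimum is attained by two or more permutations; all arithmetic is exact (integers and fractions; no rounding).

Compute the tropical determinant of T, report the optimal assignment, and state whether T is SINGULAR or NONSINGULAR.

σ = (1, 2, 3): 30 + 20 + (-2) = 48
σ = (1, 3, 2): 30 + (-6) + 28 = 52
σ = (2, 1, 3): 3 + (-2) + (-2) = -1
σ = (2, 3, 1): 3 + (-6) + 7 = 4
σ = (3, 1, 2): 5 + (-2) + 28 = 31
σ = (3, 2, 1): 5 + 20 + 7 = 32
Optimal value attained by: σ = (2, 1, 3).
Answer: det⊕(T) = -1; verdict: NONSINGULAR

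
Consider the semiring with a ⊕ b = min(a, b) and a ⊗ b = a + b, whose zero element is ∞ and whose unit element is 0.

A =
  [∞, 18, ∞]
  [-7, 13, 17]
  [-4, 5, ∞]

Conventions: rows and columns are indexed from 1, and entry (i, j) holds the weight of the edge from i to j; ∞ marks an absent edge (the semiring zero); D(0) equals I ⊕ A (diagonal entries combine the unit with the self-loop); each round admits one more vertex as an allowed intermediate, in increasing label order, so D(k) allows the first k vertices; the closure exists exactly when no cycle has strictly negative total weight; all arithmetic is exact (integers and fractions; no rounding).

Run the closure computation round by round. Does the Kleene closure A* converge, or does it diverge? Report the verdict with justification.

D(0):
  [0, 18, ∞]
  [-7, 0, 17]
  [-4, 5, 0]
D(1):
  [0, 18, ∞]
  [-7, 0, 17]
  [-4, 5, 0]
D(2):
  [0, 18, 35]
  [-7, 0, 17]
  [-4, 5, 0]
D(3):
  [0, 18, 35]
  [-7, 0, 17]
  [-4, 5, 0]
Key observation: every diagonal entry stays at the unit through all rounds, so no improving cycle exists.
Answer: CONVERGES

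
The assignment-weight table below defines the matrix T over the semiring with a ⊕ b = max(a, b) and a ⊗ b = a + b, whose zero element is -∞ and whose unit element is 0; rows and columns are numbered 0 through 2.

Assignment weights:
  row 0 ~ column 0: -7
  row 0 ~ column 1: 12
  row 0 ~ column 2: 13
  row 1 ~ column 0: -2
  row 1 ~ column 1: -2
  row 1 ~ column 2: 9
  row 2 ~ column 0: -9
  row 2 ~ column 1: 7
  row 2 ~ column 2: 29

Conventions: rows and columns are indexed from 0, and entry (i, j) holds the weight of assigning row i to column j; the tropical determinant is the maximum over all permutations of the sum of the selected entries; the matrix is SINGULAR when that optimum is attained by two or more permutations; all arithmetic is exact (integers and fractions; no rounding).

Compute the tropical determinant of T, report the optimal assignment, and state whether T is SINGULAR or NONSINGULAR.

σ = (0, 1, 2): (-7) + (-2) + 29 = 20
σ = (0, 2, 1): (-7) + 9 + 7 = 9
σ = (1, 0, 2): 12 + (-2) + 29 = 39
σ = (1, 2, 0): 12 + 9 + (-9) = 12
σ = (2, 0, 1): 13 + (-2) + 7 = 18
σ = (2, 1, 0): 13 + (-2) + (-9) = 2
Optimal value attained by: σ = (1, 0, 2).
Answer: det⊕(T) = 39; verdict: NONSINGULAR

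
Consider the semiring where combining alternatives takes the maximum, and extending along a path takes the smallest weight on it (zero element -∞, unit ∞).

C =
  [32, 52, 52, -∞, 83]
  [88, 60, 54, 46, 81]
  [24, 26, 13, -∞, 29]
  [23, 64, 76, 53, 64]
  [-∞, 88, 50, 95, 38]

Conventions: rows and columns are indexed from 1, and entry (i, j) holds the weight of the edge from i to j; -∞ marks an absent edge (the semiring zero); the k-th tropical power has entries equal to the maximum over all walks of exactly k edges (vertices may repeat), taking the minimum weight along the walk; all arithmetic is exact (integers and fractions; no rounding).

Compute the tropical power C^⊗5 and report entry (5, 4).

C^⊗2:
  [52, 83, 52, 83, 52]
  [60, 81, 54, 81, 83]
  [26, 29, 29, 29, 29]
  [64, 64, 54, 64, 64]
  [88, 64, 76, 53, 81]
C^⊗3:
  [83, 64, 76, 53, 81]
  [81, 83, 76, 83, 81]
  [29, 29, 29, 29, 29]
  [64, 64, 64, 64, 64]
  [64, 81, 54, 81, 83]
C^⊗4:
  [64, 81, 54, 81, 83]
  [83, 81, 76, 81, 81]
  [29, 29, 29, 29, 29]
  [64, 64, 64, 64, 64]
  [81, 83, 76, 83, 81]
C^⊗5:
  [81, 83, 76, 83, 81]
  [81, 81, 76, 81, 83]
  [29, 29, 29, 29, 29]
  [64, 64, 64, 64, 64]
  [83, 81, 76, 81, 81]
Key observation: the optimum is the walk 5->2->5->2->5->4, with weight 88 min 81 min 88 min 81 min 95 = 81.
Optimal value attained by: walk 5->2->5->2->5->4.
Answer: (C^⊗5)[5][4] = 81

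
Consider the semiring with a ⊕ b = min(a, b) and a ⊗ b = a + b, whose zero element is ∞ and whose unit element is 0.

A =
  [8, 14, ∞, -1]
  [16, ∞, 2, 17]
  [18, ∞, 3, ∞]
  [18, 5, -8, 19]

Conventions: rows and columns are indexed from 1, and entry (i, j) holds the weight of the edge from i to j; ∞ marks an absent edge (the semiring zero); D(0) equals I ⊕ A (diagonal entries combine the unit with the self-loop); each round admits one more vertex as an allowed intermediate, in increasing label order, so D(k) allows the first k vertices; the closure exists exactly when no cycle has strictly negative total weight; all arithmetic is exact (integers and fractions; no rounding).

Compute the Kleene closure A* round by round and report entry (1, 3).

D(0):
  [0, 14, ∞, -1]
  [16, 0, 2, 17]
  [18, ∞, 0, ∞]
  [18, 5, -8, 0]
D(1):
  [0, 14, ∞, -1]
  [16, 0, 2, 15]
  [18, 32, 0, 17]
  [18, 5, -8, 0]
D(2):
  [0, 14, 16, -1]
  [16, 0, 2, 15]
  [18, 32, 0, 17]
  [18, 5, -8, 0]
D(3):
  [0, 14, 16, -1]
  [16, 0, 2, 15]
  [18, 32, 0, 17]
  [10, 5, -8, 0]
D(4):
  [0, 4, -9, -1]
  [16, 0, 2, 15]
  [18, 22, 0, 17]
  [10, 5, -8, 0]
Answer: A*[1][3] = -9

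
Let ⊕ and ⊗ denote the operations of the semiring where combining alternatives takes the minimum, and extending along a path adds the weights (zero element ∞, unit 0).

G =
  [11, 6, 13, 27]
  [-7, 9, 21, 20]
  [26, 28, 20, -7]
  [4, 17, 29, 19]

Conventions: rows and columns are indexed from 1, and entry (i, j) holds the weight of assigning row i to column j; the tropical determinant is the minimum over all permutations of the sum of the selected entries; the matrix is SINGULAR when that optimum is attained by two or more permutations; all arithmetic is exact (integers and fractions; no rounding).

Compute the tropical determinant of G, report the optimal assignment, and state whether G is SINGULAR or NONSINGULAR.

σ = (1, 2, 3, 4): 11 + 9 + 20 + 19 = 59
σ = (1, 2, 4, 3): 11 + 9 + (-7) + 29 = 42
σ = (1, 3, 2, 4): 11 + 21 + 28 + 19 = 79
σ = (1, 3, 4, 2): 11 + 21 + (-7) + 17 = 42
σ = (1, 4, 2, 3): 11 + 20 + 28 + 29 = 88
σ = (1, 4, 3, 2): 11 + 20 + 20 + 17 = 68
σ = (2, 1, 3, 4): 6 + (-7) + 20 + 19 = 38
σ = (2, 1, 4, 3): 6 + (-7) + (-7) + 29 = 21
σ = (2, 3, 1, 4): 6 + 21 + 26 + 19 = 72
σ = (2, 3, 4, 1): 6 + 21 + (-7) + 4 = 24
σ = (2, 4, 1, 3): 6 + 20 + 26 + 29 = 81
σ = (2, 4, 3, 1): 6 + 20 + 20 + 4 = 50
σ = (3, 1, 2, 4): 13 + (-7) + 28 + 19 = 53
σ = (3, 1, 4, 2): 13 + (-7) + (-7) + 17 = 16
σ = (3, 2, 1, 4): 13 + 9 + 26 + 19 = 67
σ = (3, 2, 4, 1): 13 + 9 + (-7) + 4 = 19
σ = (3, 4, 1, 2): 13 + 20 + 26 + 17 = 76
σ = (3, 4, 2, 1): 13 + 20 + 28 + 4 = 65
σ = (4, 1, 2, 3): 27 + (-7) + 28 + 29 = 77
σ = (4, 1, 3, 2): 27 + (-7) + 20 + 17 = 57
σ = (4, 2, 1, 3): 27 + 9 + 26 + 29 = 91
σ = (4, 2, 3, 1): 27 + 9 + 20 + 4 = 60
σ = (4, 3, 1, 2): 27 + 21 + 26 + 17 = 91
σ = (4, 3, 2, 1): 27 + 21 + 28 + 4 = 80
Optimal value attained by: σ = (3, 1, 4, 2).
Answer: det⊕(G) = 16; verdict: NONSINGULAR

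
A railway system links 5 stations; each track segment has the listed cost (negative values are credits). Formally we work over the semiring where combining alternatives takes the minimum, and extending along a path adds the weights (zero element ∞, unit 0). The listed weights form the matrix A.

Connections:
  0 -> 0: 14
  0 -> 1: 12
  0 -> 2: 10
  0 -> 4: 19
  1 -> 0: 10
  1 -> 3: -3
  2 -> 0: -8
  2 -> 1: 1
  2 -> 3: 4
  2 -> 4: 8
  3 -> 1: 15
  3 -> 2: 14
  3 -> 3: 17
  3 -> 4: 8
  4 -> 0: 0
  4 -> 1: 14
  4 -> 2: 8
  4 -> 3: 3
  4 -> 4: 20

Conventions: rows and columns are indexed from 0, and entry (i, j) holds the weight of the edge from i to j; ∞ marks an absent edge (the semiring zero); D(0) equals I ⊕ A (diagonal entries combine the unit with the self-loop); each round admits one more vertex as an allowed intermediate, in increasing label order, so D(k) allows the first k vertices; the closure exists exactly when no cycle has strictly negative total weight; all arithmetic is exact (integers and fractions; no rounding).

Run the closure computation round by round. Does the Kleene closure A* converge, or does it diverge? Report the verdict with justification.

D(0):
  [0, 12, 10, ∞, 19]
  [10, 0, ∞, -3, ∞]
  [-8, 1, 0, 4, 8]
  [∞, 15, 14, 0, 8]
  [0, 14, 8, 3, 0]
D(1):
  [0, 12, 10, ∞, 19]
  [10, 0, 20, -3, 29]
  [-8, 1, 0, 4, 8]
  [∞, 15, 14, 0, 8]
  [0, 12, 8, 3, 0]
D(2):
  [0, 12, 10, 9, 19]
  [10, 0, 20, -3, 29]
  [-8, 1, 0, -2, 8]
  [25, 15, 14, 0, 8]
  [0, 12, 8, 3, 0]
D(3):
  [0, 11, 10, 8, 18]
  [10, 0, 20, -3, 28]
  [-8, 1, 0, -2, 8]
  [6, 15, 14, 0, 8]
  [0, 9, 8, 3, 0]
D(4):
  [0, 11, 10, 8, 16]
  [3, 0, 11, -3, 5]
  [-8, 1, 0, -2, 6]
  [6, 15, 14, 0, 8]
  [0, 9, 8, 3, 0]
D(5):
  [0, 11, 10, 8, 16]
  [3, 0, 11, -3, 5]
  [-8, 1, 0, -2, 6]
  [6, 15, 14, 0, 8]
  [0, 9, 8, 3, 0]
Key observation: every diagonal entry stays at the unit through all rounds, so no improving cycle exists.
Answer: CONVERGES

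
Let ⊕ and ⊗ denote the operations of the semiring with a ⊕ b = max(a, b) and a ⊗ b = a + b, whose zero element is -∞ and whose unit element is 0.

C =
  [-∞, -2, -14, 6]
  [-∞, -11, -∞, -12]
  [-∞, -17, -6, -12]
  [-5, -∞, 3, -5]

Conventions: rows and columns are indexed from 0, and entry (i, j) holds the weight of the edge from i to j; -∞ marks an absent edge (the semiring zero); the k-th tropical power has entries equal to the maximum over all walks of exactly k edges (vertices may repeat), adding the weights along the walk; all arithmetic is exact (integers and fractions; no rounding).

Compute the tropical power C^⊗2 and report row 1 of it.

C^⊗2:
  [1, -13, 9, 1]
  [-17, -22, -9, -17]
  [-17, -23, -9, -17]
  [-10, -7, -2, 1]
Answer: row 1 of C^⊗2 = [-17, -22, -9, -17]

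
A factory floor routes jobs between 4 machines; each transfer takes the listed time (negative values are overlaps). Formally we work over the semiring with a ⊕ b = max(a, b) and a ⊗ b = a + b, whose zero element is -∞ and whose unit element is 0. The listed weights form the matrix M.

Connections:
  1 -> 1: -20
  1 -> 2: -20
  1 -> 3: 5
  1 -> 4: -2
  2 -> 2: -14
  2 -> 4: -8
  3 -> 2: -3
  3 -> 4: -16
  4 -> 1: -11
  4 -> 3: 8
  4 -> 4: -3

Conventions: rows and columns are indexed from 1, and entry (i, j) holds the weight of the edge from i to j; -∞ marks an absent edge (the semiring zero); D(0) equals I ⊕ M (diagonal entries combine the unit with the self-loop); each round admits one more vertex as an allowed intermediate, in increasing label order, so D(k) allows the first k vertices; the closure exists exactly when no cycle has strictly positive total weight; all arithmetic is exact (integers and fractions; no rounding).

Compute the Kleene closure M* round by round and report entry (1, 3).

D(0):
  [0, -20, 5, -2]
  [-∞, 0, -∞, -8]
  [-∞, -3, 0, -16]
  [-11, -∞, 8, 0]
D(1):
  [0, -20, 5, -2]
  [-∞, 0, -∞, -8]
  [-∞, -3, 0, -16]
  [-11, -31, 8, 0]
D(2):
  [0, -20, 5, -2]
  [-∞, 0, -∞, -8]
  [-∞, -3, 0, -11]
  [-11, -31, 8, 0]
D(3):
  [0, 2, 5, -2]
  [-∞, 0, -∞, -8]
  [-∞, -3, 0, -11]
  [-11, 5, 8, 0]
D(4):
  [0, 3, 6, -2]
  [-19, 0, 0, -8]
  [-22, -3, 0, -11]
  [-11, 5, 8, 0]
Answer: M*[1][3] = 6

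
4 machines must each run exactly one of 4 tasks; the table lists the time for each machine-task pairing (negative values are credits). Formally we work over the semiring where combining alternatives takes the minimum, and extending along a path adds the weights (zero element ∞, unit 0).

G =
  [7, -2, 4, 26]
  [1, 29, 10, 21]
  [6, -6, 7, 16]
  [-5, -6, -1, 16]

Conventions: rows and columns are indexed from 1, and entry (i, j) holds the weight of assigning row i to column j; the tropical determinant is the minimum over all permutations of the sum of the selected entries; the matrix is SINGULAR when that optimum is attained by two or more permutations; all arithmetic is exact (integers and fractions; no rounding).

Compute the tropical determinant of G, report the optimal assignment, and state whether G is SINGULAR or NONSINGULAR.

σ = (1, 2, 3, 4): 7 + 29 + 7 + 16 = 59
σ = (1, 2, 4, 3): 7 + 29 + 16 + (-1) = 51
σ = (1, 3, 2, 4): 7 + 10 + (-6) + 16 = 27
σ = (1, 3, 4, 2): 7 + 10 + 16 + (-6) = 27
σ = (1, 4, 2, 3): 7 + 21 + (-6) + (-1) = 21
σ = (1, 4, 3, 2): 7 + 21 + 7 + (-6) = 29
σ = (2, 1, 3, 4): (-2) + 1 + 7 + 16 = 22
σ = (2, 1, 4, 3): (-2) + 1 + 16 + (-1) = 14
σ = (2, 3, 1, 4): (-2) + 10 + 6 + 16 = 30
σ = (2, 3, 4, 1): (-2) + 10 + 16 + (-5) = 19
σ = (2, 4, 1, 3): (-2) + 21 + 6 + (-1) = 24
σ = (2, 4, 3, 1): (-2) + 21 + 7 + (-5) = 21
σ = (3, 1, 2, 4): 4 + 1 + (-6) + 16 = 15
σ = (3, 1, 4, 2): 4 + 1 + 16 + (-6) = 15
σ = (3, 2, 1, 4): 4 + 29 + 6 + 16 = 55
σ = (3, 2, 4, 1): 4 + 29 + 16 + (-5) = 44
σ = (3, 4, 1, 2): 4 + 21 + 6 + (-6) = 25
σ = (3, 4, 2, 1): 4 + 21 + (-6) + (-5) = 14
σ = (4, 1, 2, 3): 26 + 1 + (-6) + (-1) = 20
σ = (4, 1, 3, 2): 26 + 1 + 7 + (-6) = 28
σ = (4, 2, 1, 3): 26 + 29 + 6 + (-1) = 60
σ = (4, 2, 3, 1): 26 + 29 + 7 + (-5) = 57
σ = (4, 3, 1, 2): 26 + 10 + 6 + (-6) = 36
σ = (4, 3, 2, 1): 26 + 10 + (-6) + (-5) = 25
Optimal value attained by: σ = (2, 1, 4, 3).
Answer: det⊕(G) = 14; verdict: SINGULAR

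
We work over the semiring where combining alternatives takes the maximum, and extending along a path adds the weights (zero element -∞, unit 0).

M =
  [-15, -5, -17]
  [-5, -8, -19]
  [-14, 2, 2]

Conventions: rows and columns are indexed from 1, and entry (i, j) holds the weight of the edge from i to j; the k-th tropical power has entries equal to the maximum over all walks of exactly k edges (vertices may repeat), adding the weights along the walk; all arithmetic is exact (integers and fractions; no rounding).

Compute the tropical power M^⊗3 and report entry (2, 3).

M^⊗2:
  [-10, -13, -15]
  [-13, -10, -17]
  [-3, 4, 4]
M^⊗3:
  [-18, -13, -13]
  [-15, -15, -15]
  [-1, 6, 6]
Key observation: the optimum is the walk 2->3->3->3, with weight (-19) + 2 + 2 = -15.
Optimal value attained by: walk 2->3->3->3.
Answer: (M^⊗3)[2][3] = -15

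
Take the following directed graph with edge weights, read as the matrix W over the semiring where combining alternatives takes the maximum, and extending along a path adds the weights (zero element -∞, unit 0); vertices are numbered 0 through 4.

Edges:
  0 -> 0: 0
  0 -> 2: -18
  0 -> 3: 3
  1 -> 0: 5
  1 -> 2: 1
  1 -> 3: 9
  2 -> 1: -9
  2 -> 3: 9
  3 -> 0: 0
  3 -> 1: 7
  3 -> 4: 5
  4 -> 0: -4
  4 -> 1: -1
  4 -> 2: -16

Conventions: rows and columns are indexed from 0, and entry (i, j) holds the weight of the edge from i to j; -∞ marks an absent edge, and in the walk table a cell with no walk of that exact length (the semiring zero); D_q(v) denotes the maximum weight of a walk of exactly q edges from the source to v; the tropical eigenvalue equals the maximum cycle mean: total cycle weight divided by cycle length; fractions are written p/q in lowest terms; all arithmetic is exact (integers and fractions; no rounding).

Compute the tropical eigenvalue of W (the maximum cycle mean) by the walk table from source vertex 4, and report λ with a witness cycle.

q=0: [-∞, -∞, -∞, -∞, 0]
q=1: [-4, -1, -16, -∞, -∞]
q=2: [4, -25, 0, 8, -∞]
q=3: [8, 15, -14, 9, 13]
q=4: [20, 16, 16, 24, 14]
q=5: [24, 31, 17, 25, 29]
Optimal cycle mean attained by: cycle 1->3->1, total 9 + 7, length 2.
Answer: λ = 8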